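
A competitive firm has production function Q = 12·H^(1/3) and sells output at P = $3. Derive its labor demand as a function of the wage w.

H(w) = (12/w)^(3/2)

MP_H = (1/3)·12·H^(-2/3) = 4·H^(-2/3).
Setting P·MP_H = w: 12·H^(-2/3) = w.
Solving for H: H^(-2/3) = w/12, so H = (12/w)^(3/2).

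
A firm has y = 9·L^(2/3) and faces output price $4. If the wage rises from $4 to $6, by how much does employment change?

From P·MP_L = w with MP_L = 6·L^(-1/3), the labor demand is L(w) = (24/w)^(3).
At w = 4: L = 216. At w = 6: L = 64.
ΔL = 64 − 216 = -152.

ΔL = -152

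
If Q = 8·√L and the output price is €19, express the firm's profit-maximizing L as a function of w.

MP_L = (1/2)·8·L^(-1/2) = 4·L^(-1/2).
Setting P·MP_L = w: 76·L^(-1/2) = w.
Solving for L: L^(-1/2) = w/76, so L = (76/w)^(2).

L(w) = 5776/w²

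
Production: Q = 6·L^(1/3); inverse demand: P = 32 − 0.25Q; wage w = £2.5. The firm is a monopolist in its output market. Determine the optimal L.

Marginal revenue from the inverse demand is MR = 32 − 0.5Q.
The marginal product is MP_L = 2·L^(-2/3).
A monopolist hires until marginal revenue product equals the wage: MR·MP_L = w.
At L, Q = 6·L^(1/3). Substituting and solving: (32 − 3·L^(1/3))·2·L^(-2/3) = 2.5 gives L = 64.

L* = 64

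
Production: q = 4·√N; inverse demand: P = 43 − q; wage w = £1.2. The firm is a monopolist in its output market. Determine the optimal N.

N* = 25

Marginal revenue from the inverse demand is MR = 43 − 2q.
The marginal product is MP_N = 2·N^(-1/2).
A monopolist hires until marginal revenue product equals the wage: MR·MP_N = w.
At N, q = 4·√N. Substituting and solving: (43 − 8·√N)·2·N^(-1/2) = 1.2 gives N = 25.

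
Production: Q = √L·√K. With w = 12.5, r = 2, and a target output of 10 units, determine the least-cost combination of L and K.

Cost minimization requires the marginal rate of technical substitution to equal the input-price ratio: MP_L/MP_K = w/r.
Here MP_L/MP_K = (1/2)·(K/L)/(1/2) = (K/L). Setting this equal to 12.5/2 = 6.25 gives K = 6.25L.
Substituting into Q = 10: L^(1/2)·(6.25L)^(1/2) = 10.
Solving, L = 4 and K = 25.

L* = 4, K* = 25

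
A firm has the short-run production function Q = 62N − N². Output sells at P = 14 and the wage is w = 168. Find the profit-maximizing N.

The marginal product of N is MP_N = 62 − 2N.
A price-taking firm hires until the value of the marginal product equals the wage: P·MP_N = w, so 14·(62 − 2N) = 168.
Then 62 − 2N = 12, giving N = 25.

N* = 25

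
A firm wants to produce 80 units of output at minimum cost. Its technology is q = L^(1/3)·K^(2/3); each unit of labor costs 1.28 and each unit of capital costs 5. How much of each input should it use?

L* = 125, K* = 64

Cost minimization requires the marginal rate of technical substitution to equal the input-price ratio: MP_L/MP_K = w/r.
Here MP_L/MP_K = (1/3)·(K/L)/(2/3) = 0.5·(K/L). Setting this equal to 1.28/5 = 0.256 gives K = 0.512L.
Substituting into q = 80: L^(1/3)·(0.512L)^(2/3) = 80.
Solving, L = 125 and K = 64.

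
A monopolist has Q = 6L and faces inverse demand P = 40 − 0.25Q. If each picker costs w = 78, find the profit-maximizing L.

Marginal revenue from the inverse demand is MR = 40 − 0.5Q.
The marginal product is MP_L = 6.
A monopolist hires until marginal revenue product equals the wage: MR·MP_L = w.
(40 − 3L)·6 = 78, so L = 9.

L* = 9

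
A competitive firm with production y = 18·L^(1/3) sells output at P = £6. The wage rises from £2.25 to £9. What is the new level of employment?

L* = 8

From P·MP_L = w with MP_L = 6·L^(-2/3), the labor demand is L(w) = (36/w)^(3/2).
At w = 2.25: L = 64. At w = 9: L = 8.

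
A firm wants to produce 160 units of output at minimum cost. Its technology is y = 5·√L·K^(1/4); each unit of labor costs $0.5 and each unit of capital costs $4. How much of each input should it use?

Cost minimization requires the marginal rate of technical substitution to equal the input-price ratio: MP_L/MP_K = w/r.
Here MP_L/MP_K = (1/2)·(K/L)/(1/4) = 2·(K/L). Setting this equal to 0.5/4 = 0.125 gives K = 0.0625L.
Substituting into y = 160: 5·L^(1/2)·(0.0625L)^(1/4) = 160.
Solving, L = 256 and K = 16.

L* = 256, K* = 16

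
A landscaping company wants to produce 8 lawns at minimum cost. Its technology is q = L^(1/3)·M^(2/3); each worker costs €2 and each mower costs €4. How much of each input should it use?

L* = 8, M* = 8

Cost minimization requires the marginal rate of technical substitution to equal the input-price ratio: MP_L/MP_M = w/r.
Here MP_L/MP_M = (1/3)·(M/L)/(2/3) = 0.5·(M/L). Setting this equal to 2/4 = 0.5 gives M = L.
Substituting into q = 8: L^(1/3)·(L)^(2/3) = 8.
Solving, L = 8 and M = 8.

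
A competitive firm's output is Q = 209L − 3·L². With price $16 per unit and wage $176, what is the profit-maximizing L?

The marginal product of L is MP_L = 209 − 6L.
A price-taking firm hires until the value of the marginal product equals the wage: P·MP_L = w, so 16·(209 − 6L) = 176.
Then 209 − 6L = 11, giving L = 33.

L* = 33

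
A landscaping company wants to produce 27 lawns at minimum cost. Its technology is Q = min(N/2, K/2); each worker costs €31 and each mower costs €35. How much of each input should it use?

With a fixed-proportions technology, the cost-minimizing bundle uses no slack in either input: N/2 = K/2 = Q.
So N = 2·27 = 54 and K = 2·27 = 54.

N* = 54, K* = 54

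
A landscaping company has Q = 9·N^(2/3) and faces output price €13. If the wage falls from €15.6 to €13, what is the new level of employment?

From P·MP_N = w with MP_N = 6·N^(-1/3), the labor demand is N(w) = (78/w)^(3).
At w = 15.6: N = 125. At w = 13: N = 216.

N* = 216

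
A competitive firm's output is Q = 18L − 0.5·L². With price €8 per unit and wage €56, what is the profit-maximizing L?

L* = 11

The marginal product of L is MP_L = 18 − L.
A price-taking firm hires until the value of the marginal product equals the wage: P·MP_L = w, so 8·(18 − L) = 56.
Then 18 − L = 7, giving L = 11.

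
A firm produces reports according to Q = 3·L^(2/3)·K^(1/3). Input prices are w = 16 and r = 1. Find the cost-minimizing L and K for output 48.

L* = 8, K* = 64

Cost minimization requires the marginal rate of technical substitution to equal the input-price ratio: MP_L/MP_K = w/r.
Here MP_L/MP_K = (2/3)·(K/L)/(1/3) = 2·(K/L). Setting this equal to 16/1 = 16 gives K = 8L.
Substituting into Q = 48: 3·L^(2/3)·(8L)^(1/3) = 48.
Solving, L = 8 and K = 64.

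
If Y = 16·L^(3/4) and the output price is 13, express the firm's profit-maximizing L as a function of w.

MP_L = (3/4)·16·L^(-1/4) = 12·L^(-1/4).
Setting P·MP_L = w: 156·L^(-1/4) = w.
Solving for L: L^(-1/4) = w/156, so L = (156/w)^(4).

L(w) = (156/w)^(4)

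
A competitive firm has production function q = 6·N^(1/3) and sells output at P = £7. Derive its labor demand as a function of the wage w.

N(w) = (14/w)^(3/2)

MP_N = (1/3)·6·N^(-2/3) = 2·N^(-2/3).
Setting P·MP_N = w: 14·N^(-2/3) = w.
Solving for N: N^(-2/3) = w/14, so N = (14/w)^(3/2).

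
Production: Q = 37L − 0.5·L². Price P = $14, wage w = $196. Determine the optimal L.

The marginal product of L is MP_L = 37 − L.
A price-taking firm hires until the value of the marginal product equals the wage: P·MP_L = w, so 14·(37 − L) = 196.
Then 37 − L = 14, giving L = 23.

L* = 23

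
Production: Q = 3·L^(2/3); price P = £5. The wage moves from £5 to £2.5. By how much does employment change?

ΔL = 56

From P·MP_L = w with MP_L = 2·L^(-1/3), the labor demand is L(w) = (10/w)^(3).
At w = 5: L = 8. At w = 2.5: L = 64.
ΔL = 64 − 8 = 56.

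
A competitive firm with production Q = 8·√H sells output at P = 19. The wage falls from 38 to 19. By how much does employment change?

ΔH = 12

From P·MP_H = w with MP_H = 4·H^(-1/2), the labor demand is H(w) = (76/w)^(2).
At w = 38: H = 4. At w = 19: H = 16.
ΔH = 16 − 4 = 12.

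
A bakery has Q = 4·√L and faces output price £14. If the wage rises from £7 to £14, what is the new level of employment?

From P·MP_L = w with MP_L = 2·L^(-1/2), the labor demand is L(w) = (28/w)^(2).
At w = 7: L = 16. At w = 14: L = 4.

L* = 4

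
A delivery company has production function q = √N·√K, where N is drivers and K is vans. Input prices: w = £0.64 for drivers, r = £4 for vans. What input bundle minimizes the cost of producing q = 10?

Cost minimization requires the marginal rate of technical substitution to equal the input-price ratio: MP_N/MP_K = w/r.
Here MP_N/MP_K = (1/2)·(K/N)/(1/2) = (K/N). Setting this equal to 0.64/4 = 0.16 gives K = 0.16N.
Substituting into q = 10: N^(1/2)·(0.16N)^(1/2) = 10.
Solving, N = 25 and K = 4.

N* = 25, K* = 4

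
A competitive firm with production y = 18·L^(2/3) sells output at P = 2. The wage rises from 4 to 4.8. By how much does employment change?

ΔL = -91

From P·MP_L = w with MP_L = 12·L^(-1/3), the labor demand is L(w) = (24/w)^(3).
At w = 4: L = 216. At w = 4.8: L = 125.
ΔL = 125 − 216 = -91.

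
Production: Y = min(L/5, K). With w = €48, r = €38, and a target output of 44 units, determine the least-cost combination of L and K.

L* = 220, K* = 44

With a fixed-proportions technology, the cost-minimizing bundle uses no slack in either input: L/5 = K = Y.
So L = 5·44 = 220 and K = 44.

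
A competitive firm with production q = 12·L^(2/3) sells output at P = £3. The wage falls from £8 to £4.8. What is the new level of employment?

From P·MP_L = w with MP_L = 8·L^(-1/3), the labor demand is L(w) = (24/w)^(3).
At w = 8: L = 27. At w = 4.8: L = 125.

L* = 125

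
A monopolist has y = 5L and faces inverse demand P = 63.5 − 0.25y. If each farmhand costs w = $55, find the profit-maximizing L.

L* = 21

Marginal revenue from the inverse demand is MR = 63.5 − 0.5y.
The marginal product is MP_L = 5.
A monopolist hires until marginal revenue product equals the wage: MR·MP_L = w.
(63.5 − 2.5L)·5 = 55, so L = 21.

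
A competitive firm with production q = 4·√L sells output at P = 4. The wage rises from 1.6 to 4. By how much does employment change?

From P·MP_L = w with MP_L = 2·L^(-1/2), the labor demand is L(w) = (8/w)^(2).
At w = 1.6: L = 25. At w = 4: L = 4.
ΔL = 4 − 25 = -21.

ΔL = -21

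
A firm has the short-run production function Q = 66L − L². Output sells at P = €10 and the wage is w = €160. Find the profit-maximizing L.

L* = 25

The marginal product of L is MP_L = 66 − 2L.
A price-taking firm hires until the value of the marginal product equals the wage: P·MP_L = w, so 10·(66 − 2L) = 160.
Then 66 − 2L = 16, giving L = 25.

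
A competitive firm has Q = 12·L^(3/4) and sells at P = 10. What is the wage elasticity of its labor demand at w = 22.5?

MP_L = (3/4)·12·L^(-1/4), so P·MP_L = w gives 90·L^(-1/4) = w.
Solving, L(w) = (90/w)^(4). This is a constant-elasticity form: L ∝ w^(−4), so ε = −4.

ε = -4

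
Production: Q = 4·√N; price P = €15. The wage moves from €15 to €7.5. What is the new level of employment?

From P·MP_N = w with MP_N = 2·N^(-1/2), the labor demand is N(w) = (30/w)^(2).
At w = 15: N = 4. At w = 7.5: N = 16.

N* = 16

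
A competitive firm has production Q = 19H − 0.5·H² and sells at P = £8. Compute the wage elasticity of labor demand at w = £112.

From P·MP_H = w with MP_H = 19 − H, labor demand is H(w) = 19 − w/8.
dH/dw = −1/(8) = -0.125.
At w = 112, H = 5, so ε = (dH/dw)·(w/H) = (-0.125)·(112/5) = -2.8.

ε = -2.8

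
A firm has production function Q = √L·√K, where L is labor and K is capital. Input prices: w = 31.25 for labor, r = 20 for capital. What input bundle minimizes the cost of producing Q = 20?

Cost minimization requires the marginal rate of technical substitution to equal the input-price ratio: MP_L/MP_K = w/r.
Here MP_L/MP_K = (1/2)·(K/L)/(1/2) = (K/L). Setting this equal to 31.25/20 = 1.5625 gives K = 1.5625L.
Substituting into Q = 20: L^(1/2)·(1.5625L)^(1/2) = 20.
Solving, L = 16 and K = 25.

L* = 16, K* = 25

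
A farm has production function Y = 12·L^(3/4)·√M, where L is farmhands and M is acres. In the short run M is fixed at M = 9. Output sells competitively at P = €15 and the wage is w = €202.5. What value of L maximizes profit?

L* = 16

With M = 9, MP_L = (3/4)·12·L^(-1/4)·9^(1/2) = 27·L^(-1/4).
Profit maximization for a price taker requires P·MP_L = w: 15·27·L^(-1/4) = 202.5.
So L^(-1/4) = 0.5, which gives L = 16.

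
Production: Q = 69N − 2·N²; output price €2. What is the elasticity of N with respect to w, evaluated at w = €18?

From P·MP_N = w with MP_N = 69 − 4N, labor demand is N(w) = (69 − w/2)/4.
dN/dw = −1/(8) = -0.125.
At w = 18, N = 15, so ε = (dN/dw)·(w/N) = (-0.125)·(18/15) = -0.15.

ε = -0.15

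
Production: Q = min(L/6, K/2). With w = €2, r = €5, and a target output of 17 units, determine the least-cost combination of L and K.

L* = 102, K* = 34

With a fixed-proportions technology, the cost-minimizing bundle uses no slack in either input: L/6 = K/2 = Q.
So L = 6·17 = 102 and K = 2·17 = 34.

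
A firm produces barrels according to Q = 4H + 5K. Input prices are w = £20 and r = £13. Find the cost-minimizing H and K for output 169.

The inputs are perfect substitutes, so the firm uses whichever has the lower cost per unit of output.
Cost per unit of output via H is w/4 = 5; via K it is r/5 = 2.6. K is cheaper.
Producing Q = 169 with K alone: H = 0, K = 33.8.

H* = 0, K* = 33.8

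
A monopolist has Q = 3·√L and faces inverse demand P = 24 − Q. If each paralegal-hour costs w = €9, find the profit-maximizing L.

Marginal revenue from the inverse demand is MR = 24 − 2Q.
The marginal product is MP_L = 1.5·L^(-1/2).
A monopolist hires until marginal revenue product equals the wage: MR·MP_L = w.
At L, Q = 3·√L. Substituting and solving: (24 − 6·√L)·1.5·L^(-1/2) = 9 gives L = 4.

L* = 4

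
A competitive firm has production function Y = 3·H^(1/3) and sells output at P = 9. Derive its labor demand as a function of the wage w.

H(w) = (9/w)^(3/2)

MP_H = (1/3)·3·H^(-2/3) = H^(-2/3).
Setting P·MP_H = w: 9·H^(-2/3) = w.
Solving for H: H^(-2/3) = w/9, so H = (9/w)^(3/2).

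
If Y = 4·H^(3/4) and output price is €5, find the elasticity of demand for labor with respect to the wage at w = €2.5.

MP_H = (3/4)·4·H^(-1/4), so P·MP_H = w gives 15·H^(-1/4) = w.
Solving, H(w) = (15/w)^(4). This is a constant-elasticity form: H ∝ w^(−4), so ε = −4.

ε = -4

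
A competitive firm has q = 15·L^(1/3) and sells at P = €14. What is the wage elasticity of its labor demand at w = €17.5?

MP_L = (1/3)·15·L^(-2/3), so P·MP_L = w gives 70·L^(-2/3) = w.
Solving, L(w) = (70/w)^(3/2). This is a constant-elasticity form: L ∝ w^(−3/2), so ε = −3/2.

ε = -1.5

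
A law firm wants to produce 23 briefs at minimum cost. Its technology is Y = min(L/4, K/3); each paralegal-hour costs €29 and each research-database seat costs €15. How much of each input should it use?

With a fixed-proportions technology, the cost-minimizing bundle uses no slack in either input: L/4 = K/3 = Y.
So L = 4·23 = 92 and K = 3·23 = 69.

L* = 92, K* = 69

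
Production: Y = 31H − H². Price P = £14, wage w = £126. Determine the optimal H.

H* = 11

The marginal product of H is MP_H = 31 − 2H.
A price-taking firm hires until the value of the marginal product equals the wage: P·MP_H = w, so 14·(31 − 2H) = 126.
Then 31 − 2H = 9, giving H = 11.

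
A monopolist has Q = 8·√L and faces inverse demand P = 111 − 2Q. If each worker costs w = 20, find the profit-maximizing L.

L* = 9

Marginal revenue from the inverse demand is MR = 111 − 4Q.
The marginal product is MP_L = 4·L^(-1/2).
A monopolist hires until marginal revenue product equals the wage: MR·MP_L = w.
At L, Q = 8·√L. Substituting and solving: (111 − 32·√L)·4·L^(-1/2) = 20 gives L = 9.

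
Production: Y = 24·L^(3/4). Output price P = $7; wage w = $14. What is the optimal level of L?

MP_L = (3/4)·24·L^(-1/4) = 18·L^(-1/4).
Profit maximization for a price taker requires P·MP_L = w: 7·18·L^(-1/4) = 14.
So L^(-1/4) = 1/9, which gives L = 6561.

L* = 6561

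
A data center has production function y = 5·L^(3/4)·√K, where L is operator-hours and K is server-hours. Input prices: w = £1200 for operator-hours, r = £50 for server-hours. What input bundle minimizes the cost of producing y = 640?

L* = 16, K* = 256

Cost minimization requires the marginal rate of technical substitution to equal the input-price ratio: MP_L/MP_K = w/r.
Here MP_L/MP_K = (3/4)·(K/L)/(1/2) = 1.5·(K/L). Setting this equal to 1200/50 = 24 gives K = 16L.
Substituting into y = 640: 5·L^(3/4)·(16L)^(1/2) = 640.
Solving, L = 16 and K = 256.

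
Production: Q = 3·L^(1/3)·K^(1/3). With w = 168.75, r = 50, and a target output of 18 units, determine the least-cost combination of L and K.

Cost minimization requires the marginal rate of technical substitution to equal the input-price ratio: MP_L/MP_K = w/r.
Here MP_L/MP_K = (1/3)·(K/L)/(1/3) = (K/L). Setting this equal to 168.75/50 = 3.375 gives K = 3.375L.
Substituting into Q = 18: 3·L^(1/3)·(3.375L)^(1/3) = 18.
Solving, L = 8 and K = 27.

L* = 8, K* = 27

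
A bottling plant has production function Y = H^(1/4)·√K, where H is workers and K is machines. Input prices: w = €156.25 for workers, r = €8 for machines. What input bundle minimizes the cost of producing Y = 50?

H* = 16, K* = 625

Cost minimization requires the marginal rate of technical substitution to equal the input-price ratio: MP_H/MP_K = w/r.
Here MP_H/MP_K = (1/4)·(K/H)/(1/2) = 0.5·(K/H). Setting this equal to 156.25/8 = 19.53125 gives K = 39.0625H.
Substituting into Y = 50: H^(1/4)·(39.0625H)^(1/2) = 50.
Solving, H = 16 and K = 625.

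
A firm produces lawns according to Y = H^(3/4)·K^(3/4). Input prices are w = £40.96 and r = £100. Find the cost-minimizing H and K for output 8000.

H* = 625, K* = 256

Cost minimization requires the marginal rate of technical substitution to equal the input-price ratio: MP_H/MP_K = w/r.
Here MP_H/MP_K = (3/4)·(K/H)/(3/4) = (K/H). Setting this equal to 40.96/100 = 0.4096 gives K = 0.4096H.
Substituting into Y = 8000: H^(3/4)·(0.4096H)^(3/4) = 8000.
Solving, H = 625 and K = 256.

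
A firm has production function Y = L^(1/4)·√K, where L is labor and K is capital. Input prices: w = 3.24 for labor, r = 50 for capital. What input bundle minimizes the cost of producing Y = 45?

Cost minimization requires the marginal rate of technical substitution to equal the input-price ratio: MP_L/MP_K = w/r.
Here MP_L/MP_K = (1/4)·(K/L)/(1/2) = 0.5·(K/L). Setting this equal to 3.24/50 = 0.0648 gives K = 0.1296L.
Substituting into Y = 45: L^(1/4)·(0.1296L)^(1/2) = 45.
Solving, L = 625 and K = 81.

L* = 625, K* = 81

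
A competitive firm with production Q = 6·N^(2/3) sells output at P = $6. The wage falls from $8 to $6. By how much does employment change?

From P·MP_N = w with MP_N = 4·N^(-1/3), the labor demand is N(w) = (24/w)^(3).
At w = 8: N = 27. At w = 6: N = 64.
ΔN = 64 − 27 = 37.

ΔN = 37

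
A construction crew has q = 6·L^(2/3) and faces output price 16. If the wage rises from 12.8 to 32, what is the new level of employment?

L* = 8

From P·MP_L = w with MP_L = 4·L^(-1/3), the labor demand is L(w) = (64/w)^(3).
At w = 12.8: L = 125. At w = 32: L = 8.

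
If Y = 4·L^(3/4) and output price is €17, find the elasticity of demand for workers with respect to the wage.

MP_L = (3/4)·4·L^(-1/4), so P·MP_L = w gives 51·L^(-1/4) = w.
Solving, L(w) = (51/w)^(4). This is a constant-elasticity form: L ∝ w^(−4), so ε = −4.

ε = -4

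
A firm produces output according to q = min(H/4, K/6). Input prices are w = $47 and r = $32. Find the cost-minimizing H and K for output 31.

With a fixed-proportions technology, the cost-minimizing bundle uses no slack in either input: H/4 = K/6 = q.
So H = 4·31 = 124 and K = 6·31 = 186.

H* = 124, K* = 186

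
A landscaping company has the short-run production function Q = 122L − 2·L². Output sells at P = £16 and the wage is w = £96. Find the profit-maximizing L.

L* = 29

The marginal product of L is MP_L = 122 − 4L.
A price-taking firm hires until the value of the marginal product equals the wage: P·MP_L = w, so 16·(122 − 4L) = 96.
Then 122 − 4L = 6, giving L = 29.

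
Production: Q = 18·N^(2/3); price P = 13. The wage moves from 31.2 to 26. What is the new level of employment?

N* = 216

From P·MP_N = w with MP_N = 12·N^(-1/3), the labor demand is N(w) = (156/w)^(3).
At w = 31.2: N = 125. At w = 26: N = 216.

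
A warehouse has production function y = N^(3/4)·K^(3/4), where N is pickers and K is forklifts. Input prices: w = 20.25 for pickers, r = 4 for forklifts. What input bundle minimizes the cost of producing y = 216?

Cost minimization requires the marginal rate of technical substitution to equal the input-price ratio: MP_N/MP_K = w/r.
Here MP_N/MP_K = (3/4)·(K/N)/(3/4) = (K/N). Setting this equal to 20.25/4 = 5.0625 gives K = 5.0625N.
Substituting into y = 216: N^(3/4)·(5.0625N)^(3/4) = 216.
Solving, N = 16 and K = 81.

N* = 16, K* = 81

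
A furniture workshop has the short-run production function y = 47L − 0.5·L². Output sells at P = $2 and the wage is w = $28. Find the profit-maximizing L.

L* = 33

The marginal product of L is MP_L = 47 − L.
A price-taking firm hires until the value of the marginal product equals the wage: P·MP_L = w, so 2·(47 − L) = 28.
Then 47 − L = 14, giving L = 33.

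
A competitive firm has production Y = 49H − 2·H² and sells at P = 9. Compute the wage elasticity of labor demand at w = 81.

From P·MP_H = w with MP_H = 49 − 4H, labor demand is H(w) = (49 − w/9)/4.
dH/dw = −1/(36) = -1/36.
At w = 81, H = 10, so ε = (dH/dw)·(w/H) = (-1/36)·(81/10) = -0.225.

ε = -0.225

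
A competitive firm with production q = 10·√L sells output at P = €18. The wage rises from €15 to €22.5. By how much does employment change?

ΔL = -20

From P·MP_L = w with MP_L = 5·L^(-1/2), the labor demand is L(w) = (90/w)^(2).
At w = 15: L = 36. At w = 22.5: L = 16.
ΔL = 16 − 36 = -20.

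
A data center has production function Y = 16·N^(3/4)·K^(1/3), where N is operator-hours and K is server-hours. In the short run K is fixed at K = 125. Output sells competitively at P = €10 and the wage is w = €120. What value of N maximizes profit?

N* = 625

With K = 125, MP_N = (3/4)·16·N^(-1/4)·125^(1/3) = 60·N^(-1/4).
Profit maximization for a price taker requires P·MP_N = w: 10·60·N^(-1/4) = 120.
So N^(-1/4) = 0.2, which gives N = 625.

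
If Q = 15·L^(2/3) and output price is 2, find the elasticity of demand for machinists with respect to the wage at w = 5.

ε = -3

MP_L = (2/3)·15·L^(-1/3), so P·MP_L = w gives 20·L^(-1/3) = w.
Solving, L(w) = (20/w)^(3). This is a constant-elasticity form: L ∝ w^(−3), so ε = −3.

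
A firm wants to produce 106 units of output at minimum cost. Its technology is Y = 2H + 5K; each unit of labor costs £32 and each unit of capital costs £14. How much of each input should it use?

H* = 0, K* = 21.2

The inputs are perfect substitutes, so the firm uses whichever has the lower cost per unit of output.
Cost per unit of output via H is w/2 = 16; via K it is r/5 = 2.8. K is cheaper.
Producing Y = 106 with K alone: H = 0, K = 21.2.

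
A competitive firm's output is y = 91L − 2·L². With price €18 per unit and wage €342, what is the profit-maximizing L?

The marginal product of L is MP_L = 91 − 4L.
A price-taking firm hires until the value of the marginal product equals the wage: P·MP_L = w, so 18·(91 − 4L) = 342.
Then 91 − 4L = 19, giving L = 18.

L* = 18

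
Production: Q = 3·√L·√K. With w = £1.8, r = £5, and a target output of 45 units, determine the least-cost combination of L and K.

Cost minimization requires the marginal rate of technical substitution to equal the input-price ratio: MP_L/MP_K = w/r.
Here MP_L/MP_K = (1/2)·(K/L)/(1/2) = (K/L). Setting this equal to 1.8/5 = 0.36 gives K = 0.36L.
Substituting into Q = 45: 3·L^(1/2)·(0.36L)^(1/2) = 45.
Solving, L = 25 and K = 9.

L* = 25, K* = 9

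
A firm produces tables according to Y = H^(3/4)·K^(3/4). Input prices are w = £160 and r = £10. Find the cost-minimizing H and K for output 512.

Cost minimization requires the marginal rate of technical substitution to equal the input-price ratio: MP_H/MP_K = w/r.
Here MP_H/MP_K = (3/4)·(K/H)/(3/4) = (K/H). Setting this equal to 160/10 = 16 gives K = 16H.
Substituting into Y = 512: H^(3/4)·(16H)^(3/4) = 512.
Solving, H = 16 and K = 256.

H* = 16, K* = 256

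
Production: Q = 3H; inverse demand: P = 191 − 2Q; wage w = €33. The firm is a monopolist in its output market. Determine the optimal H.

Marginal revenue from the inverse demand is MR = 191 − 4Q.
The marginal product is MP_H = 3.
A monopolist hires until marginal revenue product equals the wage: MR·MP_H = w.
(191 − 12H)·3 = 33, so H = 15.

H* = 15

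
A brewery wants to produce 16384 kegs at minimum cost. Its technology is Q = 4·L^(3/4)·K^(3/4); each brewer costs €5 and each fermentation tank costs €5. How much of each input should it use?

L* = 256, K* = 256

Cost minimization requires the marginal rate of technical substitution to equal the input-price ratio: MP_L/MP_K = w/r.
Here MP_L/MP_K = (3/4)·(K/L)/(3/4) = (K/L). Setting this equal to 5/5 = 1 gives K = L.
Substituting into Q = 16384: 4·L^(3/4)·(L)^(3/4) = 16384.
Solving, L = 256 and K = 256.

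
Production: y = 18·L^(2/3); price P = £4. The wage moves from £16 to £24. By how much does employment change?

From P·MP_L = w with MP_L = 12·L^(-1/3), the labor demand is L(w) = (48/w)^(3).
At w = 16: L = 27. At w = 24: L = 8.
ΔL = 8 − 27 = -19.

ΔL = -19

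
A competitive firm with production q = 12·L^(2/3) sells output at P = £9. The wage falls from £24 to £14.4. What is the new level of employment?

L* = 125

From P·MP_L = w with MP_L = 8·L^(-1/3), the labor demand is L(w) = (72/w)^(3).
At w = 24: L = 27. At w = 14.4: L = 125.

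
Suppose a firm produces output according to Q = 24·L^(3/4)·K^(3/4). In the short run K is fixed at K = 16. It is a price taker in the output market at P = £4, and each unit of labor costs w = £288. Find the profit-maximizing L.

With K = 16, MP_L = (3/4)·24·L^(-1/4)·16^(3/4) = 144·L^(-1/4).
Profit maximization for a price taker requires P·MP_L = w: 4·144·L^(-1/4) = 288.
So L^(-1/4) = 0.5, which gives L = 16.

L* = 16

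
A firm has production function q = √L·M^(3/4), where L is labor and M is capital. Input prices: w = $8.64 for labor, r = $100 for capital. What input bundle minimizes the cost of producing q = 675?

Cost minimization requires the marginal rate of technical substitution to equal the input-price ratio: MP_L/MP_M = w/r.
Here MP_L/MP_M = (1/2)·(M/L)/(3/4) = (2/3)·(M/L). Setting this equal to 8.64/100 = 0.0864 gives M = 0.1296L.
Substituting into q = 675: L^(1/2)·(0.1296L)^(3/4) = 675.
Solving, L = 625 and M = 81.

L* = 625, M* = 81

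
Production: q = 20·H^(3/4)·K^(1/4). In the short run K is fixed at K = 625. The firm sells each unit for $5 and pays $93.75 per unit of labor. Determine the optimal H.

H* = 256

With K = 625, MP_H = (3/4)·20·H^(-1/4)·625^(1/4) = 75·H^(-1/4).
Profit maximization for a price taker requires P·MP_H = w: 5·75·H^(-1/4) = 93.75.
So H^(-1/4) = 0.25, which gives H = 256.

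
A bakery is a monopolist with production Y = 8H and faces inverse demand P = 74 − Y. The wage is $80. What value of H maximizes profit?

Marginal revenue from the inverse demand is MR = 74 − 2Y.
The marginal product is MP_H = 8.
A monopolist hires until marginal revenue product equals the wage: MR·MP_H = w.
(74 − 16H)·8 = 80, so H = 4.

H* = 4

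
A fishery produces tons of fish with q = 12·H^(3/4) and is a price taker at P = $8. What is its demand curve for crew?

MP_H = (3/4)·12·H^(-1/4) = 9·H^(-1/4).
Setting P·MP_H = w: 72·H^(-1/4) = w.
Solving for H: H^(-1/4) = w/72, so H = (72/w)^(4).

H(w) = (72/w)^(4)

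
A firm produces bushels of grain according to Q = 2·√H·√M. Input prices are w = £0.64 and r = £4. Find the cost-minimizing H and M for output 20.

H* = 25, M* = 4

Cost minimization requires the marginal rate of technical substitution to equal the input-price ratio: MP_H/MP_M = w/r.
Here MP_H/MP_M = (1/2)·(M/H)/(1/2) = (M/H). Setting this equal to 0.64/4 = 0.16 gives M = 0.16H.
Substituting into Q = 20: 2·H^(1/2)·(0.16H)^(1/2) = 20.
Solving, H = 25 and M = 4.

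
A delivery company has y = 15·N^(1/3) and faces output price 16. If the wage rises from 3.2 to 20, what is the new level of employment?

N* = 8

From P·MP_N = w with MP_N = 5·N^(-2/3), the labor demand is N(w) = (80/w)^(3/2).
At w = 3.2: N = 125. At w = 20: N = 8.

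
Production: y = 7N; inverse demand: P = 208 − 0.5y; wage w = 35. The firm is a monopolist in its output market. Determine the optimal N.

Marginal revenue from the inverse demand is MR = 208 − y.
The marginal product is MP_N = 7.
A monopolist hires until marginal revenue product equals the wage: MR·MP_N = w.
(208 − 7N)·7 = 35, so N = 29.

N* = 29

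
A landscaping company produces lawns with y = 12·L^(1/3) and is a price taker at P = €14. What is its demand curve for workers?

L(w) = (56/w)^(3/2)

MP_L = (1/3)·12·L^(-2/3) = 4·L^(-2/3).
Setting P·MP_L = w: 56·L^(-2/3) = w.
Solving for L: L^(-2/3) = w/56, so L = (56/w)^(3/2).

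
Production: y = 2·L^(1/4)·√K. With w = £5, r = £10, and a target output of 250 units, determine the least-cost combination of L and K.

L* = 625, K* = 625

Cost minimization requires the marginal rate of technical substitution to equal the input-price ratio: MP_L/MP_K = w/r.
Here MP_L/MP_K = (1/4)·(K/L)/(1/2) = 0.5·(K/L). Setting this equal to 5/10 = 0.5 gives K = L.
Substituting into y = 250: 2·L^(1/4)·(L)^(1/2) = 250.
Solving, L = 625 and K = 625.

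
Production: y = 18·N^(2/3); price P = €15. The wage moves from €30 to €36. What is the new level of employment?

From P·MP_N = w with MP_N = 12·N^(-1/3), the labor demand is N(w) = (180/w)^(3).
At w = 30: N = 216. At w = 36: N = 125.

N* = 125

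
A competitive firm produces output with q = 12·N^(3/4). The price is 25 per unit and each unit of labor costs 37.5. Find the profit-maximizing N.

MP_N = (3/4)·12·N^(-1/4) = 9·N^(-1/4).
Profit maximization for a price taker requires P·MP_N = w: 25·9·N^(-1/4) = 37.5.
So N^(-1/4) = 1/6, which gives N = 1296.

N* = 1296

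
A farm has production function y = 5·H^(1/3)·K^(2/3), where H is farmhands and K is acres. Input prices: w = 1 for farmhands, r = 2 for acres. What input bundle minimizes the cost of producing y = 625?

Cost minimization requires the marginal rate of technical substitution to equal the input-price ratio: MP_H/MP_K = w/r.
Here MP_H/MP_K = (1/3)·(K/H)/(2/3) = 0.5·(K/H). Setting this equal to 1/2 = 0.5 gives K = H.
Substituting into y = 625: 5·H^(1/3)·(H)^(2/3) = 625.
Solving, H = 125 and K = 125.

H* = 125, K* = 125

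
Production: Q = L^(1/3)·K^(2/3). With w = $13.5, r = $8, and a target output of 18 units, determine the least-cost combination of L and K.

Cost minimization requires the marginal rate of technical substitution to equal the input-price ratio: MP_L/MP_K = w/r.
Here MP_L/MP_K = (1/3)·(K/L)/(2/3) = 0.5·(K/L). Setting this equal to 13.5/8 = 1.6875 gives K = 3.375L.
Substituting into Q = 18: L^(1/3)·(3.375L)^(2/3) = 18.
Solving, L = 8 and K = 27.

L* = 8, K* = 27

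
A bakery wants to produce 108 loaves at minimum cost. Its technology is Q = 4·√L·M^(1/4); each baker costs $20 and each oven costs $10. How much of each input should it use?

L* = 81, M* = 81

Cost minimization requires the marginal rate of technical substitution to equal the input-price ratio: MP_L/MP_M = w/r.
Here MP_L/MP_M = (1/2)·(M/L)/(1/4) = 2·(M/L). Setting this equal to 20/10 = 2 gives M = L.
Substituting into Q = 108: 4·L^(1/2)·(L)^(1/4) = 108.
Solving, L = 81 and M = 81.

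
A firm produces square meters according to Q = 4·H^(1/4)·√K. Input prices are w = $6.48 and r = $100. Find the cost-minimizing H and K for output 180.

Cost minimization requires the marginal rate of technical substitution to equal the input-price ratio: MP_H/MP_K = w/r.
Here MP_H/MP_K = (1/4)·(K/H)/(1/2) = 0.5·(K/H). Setting this equal to 6.48/100 = 0.0648 gives K = 0.1296H.
Substituting into Q = 180: 4·H^(1/4)·(0.1296H)^(1/2) = 180.
Solving, H = 625 and K = 81.

H* = 625, K* = 81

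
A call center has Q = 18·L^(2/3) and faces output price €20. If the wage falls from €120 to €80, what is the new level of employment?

L* = 27

From P·MP_L = w with MP_L = 12·L^(-1/3), the labor demand is L(w) = (240/w)^(3).
At w = 120: L = 8. At w = 80: L = 27.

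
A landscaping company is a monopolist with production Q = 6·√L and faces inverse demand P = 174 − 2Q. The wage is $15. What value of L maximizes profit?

Marginal revenue from the inverse demand is MR = 174 − 4Q.
The marginal product is MP_L = 3·L^(-1/2).
A monopolist hires until marginal revenue product equals the wage: MR·MP_L = w.
At L, Q = 6·√L. Substituting and solving: (174 − 24·√L)·3·L^(-1/2) = 15 gives L = 36.

L* = 36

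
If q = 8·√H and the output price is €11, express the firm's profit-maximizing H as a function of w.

H(w) = 1936/w²

MP_H = (1/2)·8·H^(-1/2) = 4·H^(-1/2).
Setting P·MP_H = w: 44·H^(-1/2) = w.
Solving for H: H^(-1/2) = w/44, so H = (44/w)^(2).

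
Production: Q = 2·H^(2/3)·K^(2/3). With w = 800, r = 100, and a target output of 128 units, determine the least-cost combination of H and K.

H* = 8, K* = 64

Cost minimization requires the marginal rate of technical substitution to equal the input-price ratio: MP_H/MP_K = w/r.
Here MP_H/MP_K = (2/3)·(K/H)/(2/3) = (K/H). Setting this equal to 800/100 = 8 gives K = 8H.
Substituting into Q = 128: 2·H^(2/3)·(8H)^(2/3) = 128.
Solving, H = 8 and K = 64.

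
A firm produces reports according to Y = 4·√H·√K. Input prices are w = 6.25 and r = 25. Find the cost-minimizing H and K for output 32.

H* = 16, K* = 4

Cost minimization requires the marginal rate of technical substitution to equal the input-price ratio: MP_H/MP_K = w/r.
Here MP_H/MP_K = (1/2)·(K/H)/(1/2) = (K/H). Setting this equal to 6.25/25 = 0.25 gives K = 0.25H.
Substituting into Y = 32: 4·H^(1/2)·(0.25H)^(1/2) = 32.
Solving, H = 16 and K = 4.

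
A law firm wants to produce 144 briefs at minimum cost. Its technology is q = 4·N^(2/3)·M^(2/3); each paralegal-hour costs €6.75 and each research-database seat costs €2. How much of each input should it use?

Cost minimization requires the marginal rate of technical substitution to equal the input-price ratio: MP_N/MP_M = w/r.
Here MP_N/MP_M = (2/3)·(M/N)/(2/3) = (M/N). Setting this equal to 6.75/2 = 3.375 gives M = 3.375N.
Substituting into q = 144: 4·N^(2/3)·(3.375N)^(2/3) = 144.
Solving, N = 8 and M = 27.

N* = 8, M* = 27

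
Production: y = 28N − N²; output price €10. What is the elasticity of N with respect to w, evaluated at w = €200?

ε = -2.5

From P·MP_N = w with MP_N = 28 − 2N, labor demand is N(w) = (28 − w/10)/2.
dN/dw = −1/(20) = -0.05.
At w = 200, N = 4, so ε = (dN/dw)·(w/N) = (-0.05)·(200/4) = -2.5.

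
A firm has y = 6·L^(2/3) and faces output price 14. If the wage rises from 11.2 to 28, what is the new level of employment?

L* = 8

From P·MP_L = w with MP_L = 4·L^(-1/3), the labor demand is L(w) = (56/w)^(3).
At w = 11.2: L = 125. At w = 28: L = 8.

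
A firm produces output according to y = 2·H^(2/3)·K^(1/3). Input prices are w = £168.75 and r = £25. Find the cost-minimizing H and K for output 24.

Cost minimization requires the marginal rate of technical substitution to equal the input-price ratio: MP_H/MP_K = w/r.
Here MP_H/MP_K = (2/3)·(K/H)/(1/3) = 2·(K/H). Setting this equal to 168.75/25 = 6.75 gives K = 3.375H.
Substituting into y = 24: 2·H^(2/3)·(3.375H)^(1/3) = 24.
Solving, H = 8 and K = 27.

H* = 8, K* = 27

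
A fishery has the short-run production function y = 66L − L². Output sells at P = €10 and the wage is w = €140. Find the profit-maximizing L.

The marginal product of L is MP_L = 66 − 2L.
A price-taking firm hires until the value of the marginal product equals the wage: P·MP_L = w, so 10·(66 − 2L) = 140.
Then 66 − 2L = 14, giving L = 26.

L* = 26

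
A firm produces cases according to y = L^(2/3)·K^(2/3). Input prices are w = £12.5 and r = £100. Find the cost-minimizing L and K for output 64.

Cost minimization requires the marginal rate of technical substitution to equal the input-price ratio: MP_L/MP_K = w/r.
Here MP_L/MP_K = (2/3)·(K/L)/(2/3) = (K/L). Setting this equal to 12.5/100 = 0.125 gives K = 0.125L.
Substituting into y = 64: L^(2/3)·(0.125L)^(2/3) = 64.
Solving, L = 64 and K = 8.

L* = 64, K* = 8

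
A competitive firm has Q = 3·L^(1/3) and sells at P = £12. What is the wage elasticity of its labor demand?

ε = -1.5

MP_L = (1/3)·3·L^(-2/3), so P·MP_L = w gives 12·L^(-2/3) = w.
Solving, L(w) = (12/w)^(3/2). This is a constant-elasticity form: L ∝ w^(−3/2), so ε = −3/2.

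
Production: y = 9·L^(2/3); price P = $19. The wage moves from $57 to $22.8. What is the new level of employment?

L* = 125

From P·MP_L = w with MP_L = 6·L^(-1/3), the labor demand is L(w) = (114/w)^(3).
At w = 57: L = 8. At w = 22.8: L = 125.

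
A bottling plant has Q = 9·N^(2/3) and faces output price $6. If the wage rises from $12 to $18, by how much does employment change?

ΔN = -19

From P·MP_N = w with MP_N = 6·N^(-1/3), the labor demand is N(w) = (36/w)^(3).
At w = 12: N = 27. At w = 18: N = 8.
ΔN = 8 − 27 = -19.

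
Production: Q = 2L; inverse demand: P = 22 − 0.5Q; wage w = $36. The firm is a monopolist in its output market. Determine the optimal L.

Marginal revenue from the inverse demand is MR = 22 − Q.
The marginal product is MP_L = 2.
A monopolist hires until marginal revenue product equals the wage: MR·MP_L = w.
(22 − 2L)·2 = 36, so L = 2.

L* = 2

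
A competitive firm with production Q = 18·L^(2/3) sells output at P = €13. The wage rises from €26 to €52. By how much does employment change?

From P·MP_L = w with MP_L = 12·L^(-1/3), the labor demand is L(w) = (156/w)^(3).
At w = 26: L = 216. At w = 52: L = 27.
ΔL = 27 − 216 = -189.

ΔL = -189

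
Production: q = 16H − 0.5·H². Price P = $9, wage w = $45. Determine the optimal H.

H* = 11

The marginal product of H is MP_H = 16 − H.
A price-taking firm hires until the value of the marginal product equals the wage: P·MP_H = w, so 9·(16 − H) = 45.
Then 16 − H = 5, giving H = 11.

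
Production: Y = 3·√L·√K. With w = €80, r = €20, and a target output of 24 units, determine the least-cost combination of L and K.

Cost minimization requires the marginal rate of technical substitution to equal the input-price ratio: MP_L/MP_K = w/r.
Here MP_L/MP_K = (1/2)·(K/L)/(1/2) = (K/L). Setting this equal to 80/20 = 4 gives K = 4L.
Substituting into Y = 24: 3·L^(1/2)·(4L)^(1/2) = 24.
Solving, L = 4 and K = 16.

L* = 4, K* = 16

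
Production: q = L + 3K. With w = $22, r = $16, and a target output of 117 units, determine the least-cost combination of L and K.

The inputs are perfect substitutes, so the firm uses whichever has the lower cost per unit of output.
Cost per unit of output via L is 22; via K it is 16/3. K is cheaper.
Producing q = 117 with K alone: L = 0, K = 39.

L* = 0, K* = 39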